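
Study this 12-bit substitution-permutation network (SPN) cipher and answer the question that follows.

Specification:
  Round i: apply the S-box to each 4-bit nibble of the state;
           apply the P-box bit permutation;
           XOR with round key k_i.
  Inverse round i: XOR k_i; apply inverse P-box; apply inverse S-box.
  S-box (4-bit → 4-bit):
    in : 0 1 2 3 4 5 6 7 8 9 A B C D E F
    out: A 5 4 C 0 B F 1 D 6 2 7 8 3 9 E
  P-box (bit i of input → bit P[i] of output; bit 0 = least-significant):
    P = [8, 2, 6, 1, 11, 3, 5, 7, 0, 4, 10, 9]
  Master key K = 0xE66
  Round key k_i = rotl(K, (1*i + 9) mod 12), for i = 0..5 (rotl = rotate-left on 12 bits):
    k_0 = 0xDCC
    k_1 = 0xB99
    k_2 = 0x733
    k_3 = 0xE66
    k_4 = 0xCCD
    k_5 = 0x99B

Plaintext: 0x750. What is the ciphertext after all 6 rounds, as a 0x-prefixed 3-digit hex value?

s_0 = plaintext = 0x750
s_1 = Round(s_0, k_0) = 0x543
s_2 = Round(s_1, k_1) = 0x9CA
s_3 = Round(s_2, k_2) = 0x3A7
s_4 = Round(s_3, k_3) = 0x96E
s_5 = Round(s_4, k_4) = 0x177
s_6 = Round(s_5, k_5) = 0x49A

0x49A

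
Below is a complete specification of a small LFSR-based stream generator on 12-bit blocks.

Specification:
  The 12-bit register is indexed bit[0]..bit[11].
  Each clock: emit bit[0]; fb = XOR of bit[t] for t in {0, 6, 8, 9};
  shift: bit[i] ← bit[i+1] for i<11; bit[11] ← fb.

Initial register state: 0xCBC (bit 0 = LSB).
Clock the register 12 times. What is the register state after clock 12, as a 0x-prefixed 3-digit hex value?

0xCE4

reg_0 = 0xCBC
clock 1: out=0, reg = 0x65E
clock 2: out=0, reg = 0x32F
clock 3: out=1, reg = 0x997
clock 4: out=1, reg = 0x4CB
clock 5: out=1, reg = 0x265
clock 6: out=1, reg = 0x932
clock 7: out=0, reg = 0xC99
clock 8: out=1, reg = 0xE4C
clock 9: out=0, reg = 0x726
clock 10: out=0, reg = 0x393
clock 11: out=1, reg = 0x9C9
clock 12: out=1, reg = 0xCE4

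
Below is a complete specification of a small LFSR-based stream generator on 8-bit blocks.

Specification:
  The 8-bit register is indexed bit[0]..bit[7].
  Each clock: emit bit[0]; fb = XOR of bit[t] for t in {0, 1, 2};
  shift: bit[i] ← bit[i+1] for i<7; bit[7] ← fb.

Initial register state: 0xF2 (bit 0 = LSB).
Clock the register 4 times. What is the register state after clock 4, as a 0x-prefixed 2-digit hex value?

0x7F

reg_0 = 0xF2
clock 1: out=0, reg = 0xF9
clock 2: out=1, reg = 0xFC
clock 3: out=0, reg = 0xFE
clock 4: out=0, reg = 0x7F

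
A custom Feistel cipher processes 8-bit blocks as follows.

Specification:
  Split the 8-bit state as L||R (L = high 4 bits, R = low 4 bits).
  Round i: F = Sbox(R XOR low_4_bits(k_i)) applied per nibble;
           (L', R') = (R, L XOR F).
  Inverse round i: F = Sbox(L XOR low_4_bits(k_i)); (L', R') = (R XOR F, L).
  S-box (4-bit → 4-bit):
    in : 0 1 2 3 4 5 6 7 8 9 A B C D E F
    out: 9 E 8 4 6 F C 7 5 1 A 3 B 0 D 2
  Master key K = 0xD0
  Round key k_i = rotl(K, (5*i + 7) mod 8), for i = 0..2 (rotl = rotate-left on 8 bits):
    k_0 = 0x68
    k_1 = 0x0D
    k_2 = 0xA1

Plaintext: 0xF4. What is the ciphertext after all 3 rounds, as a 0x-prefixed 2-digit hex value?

0x52

s_0 = plaintext = 0xF4
s_1 = Round(s_0, k_0) = 0x44
s_2 = Round(s_1, k_1) = 0x45
s_3 = Round(s_2, k_2) = 0x52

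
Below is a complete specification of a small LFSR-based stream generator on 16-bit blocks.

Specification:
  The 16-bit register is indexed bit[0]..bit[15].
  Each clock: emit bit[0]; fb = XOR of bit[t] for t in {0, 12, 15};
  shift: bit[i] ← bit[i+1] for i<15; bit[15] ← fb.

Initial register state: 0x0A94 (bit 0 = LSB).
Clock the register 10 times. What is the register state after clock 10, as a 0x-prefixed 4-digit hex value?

0x7302

reg_0 = 0x0A94
clock 1: out=0, reg = 0x054A
clock 2: out=0, reg = 0x02A5
clock 3: out=1, reg = 0x8152
clock 4: out=0, reg = 0xC0A9
clock 5: out=1, reg = 0x6054
clock 6: out=0, reg = 0x302A
clock 7: out=0, reg = 0x9815
clock 8: out=1, reg = 0xCC0A
clock 9: out=0, reg = 0xE605
clock 10: out=1, reg = 0x7302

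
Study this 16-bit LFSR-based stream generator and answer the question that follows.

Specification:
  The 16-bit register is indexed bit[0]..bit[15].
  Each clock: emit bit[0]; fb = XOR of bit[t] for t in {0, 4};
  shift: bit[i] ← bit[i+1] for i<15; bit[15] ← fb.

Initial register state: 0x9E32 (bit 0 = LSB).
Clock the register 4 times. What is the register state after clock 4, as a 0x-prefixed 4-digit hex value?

reg_0 = 0x9E32
clock 1: out=0, reg = 0xCF19
clock 2: out=1, reg = 0x678C
clock 3: out=0, reg = 0x33C6
clock 4: out=0, reg = 0x19E3

0x19E3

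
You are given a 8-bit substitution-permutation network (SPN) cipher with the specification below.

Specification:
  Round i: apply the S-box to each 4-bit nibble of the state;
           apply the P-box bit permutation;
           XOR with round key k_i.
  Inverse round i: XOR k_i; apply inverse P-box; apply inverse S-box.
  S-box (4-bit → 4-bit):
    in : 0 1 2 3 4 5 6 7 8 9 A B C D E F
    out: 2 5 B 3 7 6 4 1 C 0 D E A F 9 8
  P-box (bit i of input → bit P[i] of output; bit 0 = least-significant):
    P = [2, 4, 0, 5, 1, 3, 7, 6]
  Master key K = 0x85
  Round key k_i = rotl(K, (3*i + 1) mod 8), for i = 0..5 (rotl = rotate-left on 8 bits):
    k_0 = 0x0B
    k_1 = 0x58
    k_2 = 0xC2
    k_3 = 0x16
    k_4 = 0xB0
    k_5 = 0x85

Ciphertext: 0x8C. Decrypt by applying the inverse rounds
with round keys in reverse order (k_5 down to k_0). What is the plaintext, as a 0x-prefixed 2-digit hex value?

0xF4

s_0 = ciphertext = 0x8C
s_1 = InvRound(s_0, k_5) = 0x06
s_2 = InvRound(s_1, k_4) = 0x12
s_3 = InvRound(s_2, k_3) = 0x97
s_4 = InvRound(s_3, k_2) = 0xF4
s_5 = InvRound(s_4, k_1) = 0x5E
s_6 = InvRound(s_5, k_0) = 0xF4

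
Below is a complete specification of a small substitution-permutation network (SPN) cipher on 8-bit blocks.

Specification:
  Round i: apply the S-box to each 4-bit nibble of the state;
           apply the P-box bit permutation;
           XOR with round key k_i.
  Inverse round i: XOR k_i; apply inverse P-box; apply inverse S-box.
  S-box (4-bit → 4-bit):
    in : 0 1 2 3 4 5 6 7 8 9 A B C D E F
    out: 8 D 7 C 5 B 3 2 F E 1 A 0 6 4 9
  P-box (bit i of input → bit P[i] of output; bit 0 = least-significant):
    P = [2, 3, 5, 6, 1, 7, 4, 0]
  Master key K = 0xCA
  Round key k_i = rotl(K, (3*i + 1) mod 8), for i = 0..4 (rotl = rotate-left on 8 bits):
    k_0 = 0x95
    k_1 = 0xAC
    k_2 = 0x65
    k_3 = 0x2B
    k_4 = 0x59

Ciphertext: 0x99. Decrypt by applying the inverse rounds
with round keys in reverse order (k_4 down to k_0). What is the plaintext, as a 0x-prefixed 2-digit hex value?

s_0 = ciphertext = 0x99
s_1 = InvRound(s_0, k_4) = 0x70
s_2 = InvRound(s_1, k_3) = 0x1B
s_3 = InvRound(s_2, k_2) = 0x48
s_4 = InvRound(s_3, k_1) = 0x71
s_5 = InvRound(s_4, k_0) = 0x71

0x71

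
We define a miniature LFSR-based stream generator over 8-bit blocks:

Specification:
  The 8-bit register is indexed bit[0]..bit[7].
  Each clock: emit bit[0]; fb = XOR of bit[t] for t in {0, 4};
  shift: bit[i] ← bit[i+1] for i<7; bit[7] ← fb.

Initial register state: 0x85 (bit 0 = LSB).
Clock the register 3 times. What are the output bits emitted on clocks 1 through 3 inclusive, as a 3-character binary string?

reg_0 = 0x85
clock 1: out=1, reg = 0xC2
clock 2: out=0, reg = 0x61
clock 3: out=1, reg = 0xB0

101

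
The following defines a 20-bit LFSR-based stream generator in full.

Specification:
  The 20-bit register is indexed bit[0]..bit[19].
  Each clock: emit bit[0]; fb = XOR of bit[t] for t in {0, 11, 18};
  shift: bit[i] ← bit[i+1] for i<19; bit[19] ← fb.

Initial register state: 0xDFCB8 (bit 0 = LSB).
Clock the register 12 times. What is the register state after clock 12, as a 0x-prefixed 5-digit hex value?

reg_0 = 0xDFCB8
clock 1: out=0, reg = 0x6FE5C
clock 2: out=0, reg = 0x37F2E
clock 3: out=0, reg = 0x9BF97
clock 4: out=1, reg = 0x4DFCB
clock 5: out=1, reg = 0xA6FE5
clock 6: out=1, reg = 0x537F2
clock 7: out=0, reg = 0xA9BF9
clock 8: out=1, reg = 0x54DFC
clock 9: out=0, reg = 0x2A6FE
clock 10: out=0, reg = 0x1537F
clock 11: out=1, reg = 0x8A9BF
clock 12: out=1, reg = 0x454DF

0x454DF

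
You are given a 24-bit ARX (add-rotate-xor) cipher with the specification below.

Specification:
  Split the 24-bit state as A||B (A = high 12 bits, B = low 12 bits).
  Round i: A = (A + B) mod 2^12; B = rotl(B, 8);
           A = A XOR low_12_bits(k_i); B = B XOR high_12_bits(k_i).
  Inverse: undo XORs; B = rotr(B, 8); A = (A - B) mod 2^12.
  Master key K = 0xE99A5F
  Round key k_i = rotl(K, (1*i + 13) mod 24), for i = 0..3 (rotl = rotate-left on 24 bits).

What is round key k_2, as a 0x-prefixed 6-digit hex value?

0x2FF4CD

K = 0xE99A5F
k_0 = rotl(K, (1*0+13) mod 24) = rotl(K, 13) = 0x4BFD33
k_1 = rotl(K, (1*1+13) mod 24) = rotl(K, 14) = 0x97FA66
k_2 = rotl(K, (1*2+13) mod 24) = rotl(K, 15) = 0x2FF4CD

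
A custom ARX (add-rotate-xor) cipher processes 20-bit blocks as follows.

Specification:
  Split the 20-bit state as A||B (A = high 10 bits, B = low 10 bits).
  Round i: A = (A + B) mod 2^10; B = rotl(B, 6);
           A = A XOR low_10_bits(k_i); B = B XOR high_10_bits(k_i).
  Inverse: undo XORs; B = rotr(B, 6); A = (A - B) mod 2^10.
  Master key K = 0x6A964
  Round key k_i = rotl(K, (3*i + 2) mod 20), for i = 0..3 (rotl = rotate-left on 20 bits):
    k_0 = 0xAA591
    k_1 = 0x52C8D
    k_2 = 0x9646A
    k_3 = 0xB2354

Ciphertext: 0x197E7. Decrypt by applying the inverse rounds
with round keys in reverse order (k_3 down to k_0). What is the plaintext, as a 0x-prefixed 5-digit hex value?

s_0 = ciphertext = 0x197E7
s_1 = InvRound(s_0, k_3) = 0x0F6F4
s_2 = InvRound(s_1, k_2) = 0x616D2
s_3 = InvRound(s_2, k_1) = 0xDA99E
s_4 = InvRound(s_3, k_0) = 0xDFF7C

0xDFF7C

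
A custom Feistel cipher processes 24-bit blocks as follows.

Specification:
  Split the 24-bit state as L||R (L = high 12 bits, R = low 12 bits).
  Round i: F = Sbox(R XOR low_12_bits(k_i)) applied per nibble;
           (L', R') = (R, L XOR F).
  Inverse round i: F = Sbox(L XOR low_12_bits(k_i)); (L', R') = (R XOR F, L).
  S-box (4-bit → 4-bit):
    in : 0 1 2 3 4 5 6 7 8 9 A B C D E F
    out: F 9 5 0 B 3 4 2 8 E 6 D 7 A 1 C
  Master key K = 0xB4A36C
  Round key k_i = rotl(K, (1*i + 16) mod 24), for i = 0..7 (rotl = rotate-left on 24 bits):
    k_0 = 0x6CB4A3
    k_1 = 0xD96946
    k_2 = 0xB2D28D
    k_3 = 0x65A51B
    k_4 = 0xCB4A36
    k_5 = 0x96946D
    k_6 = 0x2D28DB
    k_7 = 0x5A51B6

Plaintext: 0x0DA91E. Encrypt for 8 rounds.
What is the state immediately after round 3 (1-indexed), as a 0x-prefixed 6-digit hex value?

0x9AA752

s_0 = plaintext = 0x0DA91E
s_1 = Round(s_0, k_0) = 0x91EA00
s_2 = Round(s_1, k_1) = 0xA009AA
s_3 = Round(s_2, k_2) = 0x9AA752
s_4 = Round(s_3, k_3) = 0x752C14
s_5 = Round(s_4, k_4) = 0xC14307
s_6 = Round(s_5, k_5) = 0x307E52
s_7 = Round(s_6, k_6) = 0xE52789
s_8 = Round(s_7, k_7) = 0x789A5E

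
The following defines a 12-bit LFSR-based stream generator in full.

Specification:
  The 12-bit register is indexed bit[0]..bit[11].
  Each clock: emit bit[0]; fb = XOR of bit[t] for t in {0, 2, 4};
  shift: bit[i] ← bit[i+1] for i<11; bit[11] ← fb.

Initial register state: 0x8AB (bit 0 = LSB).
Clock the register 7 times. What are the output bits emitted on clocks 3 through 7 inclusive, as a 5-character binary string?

01010

reg_0 = 0x8AB
clock 1: out=1, reg = 0xC55
clock 2: out=1, reg = 0xE2A
clock 3: out=0, reg = 0x715
clock 4: out=1, reg = 0xB8A
clock 5: out=0, reg = 0x5C5
clock 6: out=1, reg = 0x2E2
clock 7: out=0, reg = 0x171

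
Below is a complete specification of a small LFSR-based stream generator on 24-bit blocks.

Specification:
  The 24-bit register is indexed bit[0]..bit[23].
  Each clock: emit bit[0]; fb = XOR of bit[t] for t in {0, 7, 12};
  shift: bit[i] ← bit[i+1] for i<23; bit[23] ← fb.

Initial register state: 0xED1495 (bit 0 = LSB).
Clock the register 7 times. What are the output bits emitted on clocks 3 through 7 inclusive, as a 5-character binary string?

reg_0 = 0xED1495
clock 1: out=1, reg = 0xF68A4A
clock 2: out=0, reg = 0x7B4525
clock 3: out=1, reg = 0xBDA292
clock 4: out=0, reg = 0xDED149
clock 5: out=1, reg = 0x6F68A4
clock 6: out=0, reg = 0xB7B452
clock 7: out=0, reg = 0xDBDA29

10100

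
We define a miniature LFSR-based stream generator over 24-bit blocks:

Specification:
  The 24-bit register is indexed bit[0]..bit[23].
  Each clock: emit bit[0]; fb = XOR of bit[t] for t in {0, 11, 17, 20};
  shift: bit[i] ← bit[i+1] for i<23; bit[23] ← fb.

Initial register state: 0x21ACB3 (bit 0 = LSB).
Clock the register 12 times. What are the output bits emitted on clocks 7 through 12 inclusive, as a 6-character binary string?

reg_0 = 0x21ACB3
clock 1: out=1, reg = 0x10D659
clock 2: out=1, reg = 0x086B2C
clock 3: out=0, reg = 0x843596
clock 4: out=0, reg = 0x421ACB
clock 5: out=1, reg = 0xA10D65
clock 6: out=1, reg = 0x5086B2
clock 7: out=0, reg = 0xA84359
clock 8: out=1, reg = 0xD421AC
clock 9: out=0, reg = 0xEA10D6
clock 10: out=0, reg = 0xF5086B
clock 11: out=1, reg = 0xFA8435
clock 12: out=1, reg = 0xFD421A

010011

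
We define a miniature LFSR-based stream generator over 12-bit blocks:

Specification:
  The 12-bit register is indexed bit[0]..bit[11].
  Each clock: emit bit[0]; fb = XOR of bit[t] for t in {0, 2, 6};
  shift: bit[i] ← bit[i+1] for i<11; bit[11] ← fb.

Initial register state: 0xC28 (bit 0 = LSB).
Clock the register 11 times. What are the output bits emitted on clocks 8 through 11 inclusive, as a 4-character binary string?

0001

reg_0 = 0xC28
clock 1: out=0, reg = 0x614
clock 2: out=0, reg = 0xB0A
clock 3: out=0, reg = 0x585
clock 4: out=1, reg = 0x2C2
clock 5: out=0, reg = 0x961
clock 6: out=1, reg = 0x4B0
clock 7: out=0, reg = 0x258
clock 8: out=0, reg = 0x92C
clock 9: out=0, reg = 0xC96
clock 10: out=0, reg = 0xE4B
clock 11: out=1, reg = 0x725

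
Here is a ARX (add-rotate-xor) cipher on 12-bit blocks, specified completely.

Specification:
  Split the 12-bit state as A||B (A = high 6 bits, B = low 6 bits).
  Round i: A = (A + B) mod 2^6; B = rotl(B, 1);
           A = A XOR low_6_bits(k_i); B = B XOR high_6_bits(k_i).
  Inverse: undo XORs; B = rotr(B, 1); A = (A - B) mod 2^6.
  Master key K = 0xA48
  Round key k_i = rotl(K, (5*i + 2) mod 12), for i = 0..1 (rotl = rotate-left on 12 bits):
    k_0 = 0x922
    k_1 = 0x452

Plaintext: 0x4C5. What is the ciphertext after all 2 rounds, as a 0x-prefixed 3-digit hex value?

0xE8C

s_0 = plaintext = 0x4C5
s_1 = Round(s_0, k_0) = 0xEAE
s_2 = Round(s_1, k_1) = 0xE8C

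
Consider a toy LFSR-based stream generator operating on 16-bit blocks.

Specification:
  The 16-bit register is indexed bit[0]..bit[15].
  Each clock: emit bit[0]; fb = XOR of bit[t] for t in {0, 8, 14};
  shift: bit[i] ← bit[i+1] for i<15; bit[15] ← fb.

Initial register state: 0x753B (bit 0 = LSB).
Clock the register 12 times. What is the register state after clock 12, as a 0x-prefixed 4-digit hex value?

0xB437

reg_0 = 0x753B
clock 1: out=1, reg = 0xBA9D
clock 2: out=1, reg = 0xDD4E
clock 3: out=0, reg = 0x6EA7
clock 4: out=1, reg = 0x3753
clock 5: out=1, reg = 0x1BA9
clock 6: out=1, reg = 0x0DD4
clock 7: out=0, reg = 0x86EA
clock 8: out=0, reg = 0x4375
clock 9: out=1, reg = 0xA1BA
clock 10: out=0, reg = 0xD0DD
clock 11: out=1, reg = 0x686E
clock 12: out=0, reg = 0xB437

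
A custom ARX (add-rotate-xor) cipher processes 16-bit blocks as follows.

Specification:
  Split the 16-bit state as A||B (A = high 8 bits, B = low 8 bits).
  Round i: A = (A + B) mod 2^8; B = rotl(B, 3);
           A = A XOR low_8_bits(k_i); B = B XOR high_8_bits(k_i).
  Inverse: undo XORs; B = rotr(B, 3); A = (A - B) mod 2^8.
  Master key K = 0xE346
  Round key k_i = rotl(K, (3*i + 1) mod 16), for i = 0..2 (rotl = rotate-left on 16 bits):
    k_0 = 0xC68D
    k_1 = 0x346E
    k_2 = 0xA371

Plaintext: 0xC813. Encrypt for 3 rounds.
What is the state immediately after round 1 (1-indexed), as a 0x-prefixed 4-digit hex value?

0x565E

s_0 = plaintext = 0xC813
s_1 = Round(s_0, k_0) = 0x565E
s_2 = Round(s_1, k_1) = 0xDAC6
s_3 = Round(s_2, k_2) = 0xD195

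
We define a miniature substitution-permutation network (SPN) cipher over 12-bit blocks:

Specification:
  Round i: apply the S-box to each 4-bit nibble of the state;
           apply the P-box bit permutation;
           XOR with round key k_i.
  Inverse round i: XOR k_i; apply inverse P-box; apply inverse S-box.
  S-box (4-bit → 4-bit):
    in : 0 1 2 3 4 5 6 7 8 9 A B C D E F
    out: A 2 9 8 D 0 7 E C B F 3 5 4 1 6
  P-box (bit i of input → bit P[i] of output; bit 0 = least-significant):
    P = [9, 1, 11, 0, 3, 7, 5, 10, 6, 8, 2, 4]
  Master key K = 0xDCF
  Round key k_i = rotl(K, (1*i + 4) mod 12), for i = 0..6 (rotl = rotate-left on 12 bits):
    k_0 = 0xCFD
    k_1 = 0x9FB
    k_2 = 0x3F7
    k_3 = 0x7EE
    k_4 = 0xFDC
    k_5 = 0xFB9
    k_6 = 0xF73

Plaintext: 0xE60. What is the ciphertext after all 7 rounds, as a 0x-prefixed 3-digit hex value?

0x260

s_0 = plaintext = 0xE60
s_1 = Round(s_0, k_0) = 0xC16
s_2 = Round(s_1, k_1) = 0x33D
s_3 = Round(s_2, k_2) = 0xFE7
s_4 = Round(s_3, k_3) = 0xEE1
s_5 = Round(s_4, k_4) = 0xF96
s_6 = Round(s_5, k_5) = 0x037
s_7 = Round(s_6, k_6) = 0x260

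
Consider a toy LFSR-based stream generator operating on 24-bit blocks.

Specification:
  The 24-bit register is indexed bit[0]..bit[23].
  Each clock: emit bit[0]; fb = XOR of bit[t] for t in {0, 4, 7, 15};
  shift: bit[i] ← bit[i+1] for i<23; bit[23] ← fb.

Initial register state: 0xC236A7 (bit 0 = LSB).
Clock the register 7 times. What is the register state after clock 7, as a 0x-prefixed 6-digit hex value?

0x49846D

reg_0 = 0xC236A7
clock 1: out=1, reg = 0x611B53
clock 2: out=1, reg = 0x308DA9
clock 3: out=1, reg = 0x9846D4
clock 4: out=0, reg = 0x4C236A
clock 5: out=0, reg = 0x2611B5
clock 6: out=1, reg = 0x9308DA
clock 7: out=0, reg = 0x49846D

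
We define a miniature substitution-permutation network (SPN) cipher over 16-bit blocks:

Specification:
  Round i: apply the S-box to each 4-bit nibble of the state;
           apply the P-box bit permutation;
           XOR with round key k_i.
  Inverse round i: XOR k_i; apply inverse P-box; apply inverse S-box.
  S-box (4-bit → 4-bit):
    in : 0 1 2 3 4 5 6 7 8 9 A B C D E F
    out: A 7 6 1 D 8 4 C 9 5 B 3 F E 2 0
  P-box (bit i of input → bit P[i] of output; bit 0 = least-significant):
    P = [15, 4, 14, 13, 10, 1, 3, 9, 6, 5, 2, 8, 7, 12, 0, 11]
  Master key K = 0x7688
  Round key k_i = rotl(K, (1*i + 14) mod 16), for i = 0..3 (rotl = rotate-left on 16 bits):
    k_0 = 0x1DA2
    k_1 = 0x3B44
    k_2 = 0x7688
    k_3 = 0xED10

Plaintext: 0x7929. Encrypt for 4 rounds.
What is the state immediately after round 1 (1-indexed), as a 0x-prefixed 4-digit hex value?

0xD5ED

s_0 = plaintext = 0x7929
s_1 = Round(s_0, k_0) = 0xD5ED
s_2 = Round(s_1, k_1) = 0x4257
s_3 = Round(s_2, k_2) = 0x1C2D
s_4 = Round(s_3, k_3) = 0x9CEF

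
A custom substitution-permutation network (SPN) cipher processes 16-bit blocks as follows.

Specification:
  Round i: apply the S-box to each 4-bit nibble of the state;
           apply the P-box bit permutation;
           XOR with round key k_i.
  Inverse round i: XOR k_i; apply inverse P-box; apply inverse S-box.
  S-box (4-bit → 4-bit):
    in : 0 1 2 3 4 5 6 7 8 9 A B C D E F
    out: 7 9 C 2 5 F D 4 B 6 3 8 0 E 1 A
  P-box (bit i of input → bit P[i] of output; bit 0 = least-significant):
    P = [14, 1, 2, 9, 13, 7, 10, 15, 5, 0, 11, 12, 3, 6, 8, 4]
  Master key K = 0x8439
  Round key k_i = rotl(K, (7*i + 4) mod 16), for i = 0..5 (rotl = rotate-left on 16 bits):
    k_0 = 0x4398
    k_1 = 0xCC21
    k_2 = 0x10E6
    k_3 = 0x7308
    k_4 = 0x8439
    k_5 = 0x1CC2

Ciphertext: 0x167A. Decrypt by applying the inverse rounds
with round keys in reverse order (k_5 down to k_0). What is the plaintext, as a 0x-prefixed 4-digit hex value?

s_0 = ciphertext = 0x167A
s_1 = InvRound(s_0, k_5) = 0x143B
s_2 = InvRound(s_1, k_4) = 0xCBB3
s_3 = InvRound(s_2, k_3) = 0x1583
s_4 = InvRound(s_3, k_2) = 0x9A77
s_5 = InvRound(s_4, k_1) = 0xFB75
s_6 = InvRound(s_5, k_0) = 0xA587

0xA587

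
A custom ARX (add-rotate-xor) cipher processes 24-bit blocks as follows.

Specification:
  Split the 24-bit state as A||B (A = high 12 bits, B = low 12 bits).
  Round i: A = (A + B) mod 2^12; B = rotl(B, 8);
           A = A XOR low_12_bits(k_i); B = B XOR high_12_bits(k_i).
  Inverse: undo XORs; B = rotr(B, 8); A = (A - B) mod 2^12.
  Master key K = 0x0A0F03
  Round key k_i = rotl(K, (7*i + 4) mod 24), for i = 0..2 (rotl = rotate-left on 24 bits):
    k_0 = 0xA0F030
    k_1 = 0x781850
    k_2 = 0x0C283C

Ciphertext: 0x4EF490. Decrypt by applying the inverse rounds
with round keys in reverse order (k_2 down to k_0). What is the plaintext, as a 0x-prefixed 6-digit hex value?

0xFCD5D0

s_0 = ciphertext = 0x4EF490
s_1 = InvRound(s_0, k_2) = 0x7AF524
s_2 = InvRound(s_1, k_1) = 0x5ADA52
s_3 = InvRound(s_2, k_0) = 0xFCD5D0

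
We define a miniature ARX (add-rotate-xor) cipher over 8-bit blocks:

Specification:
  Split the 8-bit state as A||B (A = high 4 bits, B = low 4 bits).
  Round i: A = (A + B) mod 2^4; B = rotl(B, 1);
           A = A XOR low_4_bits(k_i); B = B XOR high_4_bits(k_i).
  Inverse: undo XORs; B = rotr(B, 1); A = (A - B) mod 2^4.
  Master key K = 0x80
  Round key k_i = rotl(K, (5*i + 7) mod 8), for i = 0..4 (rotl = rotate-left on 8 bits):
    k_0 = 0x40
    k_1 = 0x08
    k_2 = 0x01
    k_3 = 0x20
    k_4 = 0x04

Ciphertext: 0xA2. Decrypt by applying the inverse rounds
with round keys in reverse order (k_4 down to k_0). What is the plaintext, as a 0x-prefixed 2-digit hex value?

s_0 = ciphertext = 0xA2
s_1 = InvRound(s_0, k_4) = 0xD1
s_2 = InvRound(s_1, k_3) = 0x49
s_3 = InvRound(s_2, k_2) = 0x9C
s_4 = InvRound(s_3, k_1) = 0xB6
s_5 = InvRound(s_4, k_0) = 0xA1

0xA1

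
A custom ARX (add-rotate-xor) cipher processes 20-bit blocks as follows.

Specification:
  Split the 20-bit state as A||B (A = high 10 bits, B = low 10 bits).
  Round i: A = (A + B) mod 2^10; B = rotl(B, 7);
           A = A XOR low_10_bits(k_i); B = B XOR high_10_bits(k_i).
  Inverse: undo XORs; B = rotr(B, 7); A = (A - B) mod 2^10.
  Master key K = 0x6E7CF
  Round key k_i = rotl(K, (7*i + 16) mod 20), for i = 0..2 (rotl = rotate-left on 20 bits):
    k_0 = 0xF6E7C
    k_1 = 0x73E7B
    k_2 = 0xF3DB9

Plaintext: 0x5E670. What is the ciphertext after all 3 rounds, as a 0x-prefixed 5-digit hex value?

s_0 = plaintext = 0x5E670
s_1 = Round(s_0, k_0) = 0x65795
s_2 = Round(s_1, k_1) = 0xD473D
s_3 = Round(s_2, k_2) = 0xCDD28

0xCDD28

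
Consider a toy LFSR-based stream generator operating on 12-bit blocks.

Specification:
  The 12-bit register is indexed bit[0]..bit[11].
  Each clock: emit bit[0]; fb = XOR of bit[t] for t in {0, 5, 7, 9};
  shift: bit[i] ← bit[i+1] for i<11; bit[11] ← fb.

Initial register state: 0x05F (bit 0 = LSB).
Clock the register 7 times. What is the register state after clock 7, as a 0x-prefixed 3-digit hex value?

0xAA0

reg_0 = 0x05F
clock 1: out=1, reg = 0x82F
clock 2: out=1, reg = 0x417
clock 3: out=1, reg = 0xA0B
clock 4: out=1, reg = 0x505
clock 5: out=1, reg = 0xA82
clock 6: out=0, reg = 0x541
clock 7: out=1, reg = 0xAA0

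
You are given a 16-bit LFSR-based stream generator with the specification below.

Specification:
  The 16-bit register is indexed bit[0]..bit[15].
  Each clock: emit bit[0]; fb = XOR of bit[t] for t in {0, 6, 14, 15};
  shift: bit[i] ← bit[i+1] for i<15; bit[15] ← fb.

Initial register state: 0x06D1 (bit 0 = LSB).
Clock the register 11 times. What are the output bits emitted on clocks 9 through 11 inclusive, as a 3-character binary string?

reg_0 = 0x06D1
clock 1: out=1, reg = 0x0368
clock 2: out=0, reg = 0x81B4
clock 3: out=0, reg = 0xC0DA
clock 4: out=0, reg = 0xE06D
clock 5: out=1, reg = 0x7036
clock 6: out=0, reg = 0xB81B
clock 7: out=1, reg = 0x5C0D
clock 8: out=1, reg = 0x2E06
clock 9: out=0, reg = 0x1703
clock 10: out=1, reg = 0x8B81
clock 11: out=1, reg = 0x45C0

011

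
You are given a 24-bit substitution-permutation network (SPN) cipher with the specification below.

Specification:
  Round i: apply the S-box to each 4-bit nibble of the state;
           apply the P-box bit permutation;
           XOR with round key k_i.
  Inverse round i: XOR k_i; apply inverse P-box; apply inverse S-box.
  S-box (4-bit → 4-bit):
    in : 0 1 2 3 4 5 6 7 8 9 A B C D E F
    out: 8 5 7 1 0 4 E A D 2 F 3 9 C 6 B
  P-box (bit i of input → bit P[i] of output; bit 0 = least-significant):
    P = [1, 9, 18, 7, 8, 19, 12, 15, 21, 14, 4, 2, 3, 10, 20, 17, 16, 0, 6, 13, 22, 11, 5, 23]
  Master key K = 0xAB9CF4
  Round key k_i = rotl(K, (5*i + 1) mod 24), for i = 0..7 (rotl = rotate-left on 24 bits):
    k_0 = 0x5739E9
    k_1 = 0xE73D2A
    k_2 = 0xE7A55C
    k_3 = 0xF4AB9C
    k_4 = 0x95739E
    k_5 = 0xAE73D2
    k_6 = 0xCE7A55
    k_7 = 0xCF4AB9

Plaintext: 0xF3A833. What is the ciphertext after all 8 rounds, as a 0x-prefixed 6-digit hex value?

s_0 = plaintext = 0xF3A833
s_1 = Round(s_0, k_0) = 0xA434F7
s_2 = Round(s_1, k_1) = 0x2FB682
s_3 = Round(s_2, k_2) = 0xA25A63
s_4 = Round(s_3, k_3) = 0x0D73EB
s_5 = Round(s_4, k_4) = 0x3F45DC
s_6 = Round(s_5, k_5) = 0xEFC341
s_7 = Round(s_6, k_6) = 0xE9527E
s_8 = Round(s_7, k_7) = 0xF38088

0xF38088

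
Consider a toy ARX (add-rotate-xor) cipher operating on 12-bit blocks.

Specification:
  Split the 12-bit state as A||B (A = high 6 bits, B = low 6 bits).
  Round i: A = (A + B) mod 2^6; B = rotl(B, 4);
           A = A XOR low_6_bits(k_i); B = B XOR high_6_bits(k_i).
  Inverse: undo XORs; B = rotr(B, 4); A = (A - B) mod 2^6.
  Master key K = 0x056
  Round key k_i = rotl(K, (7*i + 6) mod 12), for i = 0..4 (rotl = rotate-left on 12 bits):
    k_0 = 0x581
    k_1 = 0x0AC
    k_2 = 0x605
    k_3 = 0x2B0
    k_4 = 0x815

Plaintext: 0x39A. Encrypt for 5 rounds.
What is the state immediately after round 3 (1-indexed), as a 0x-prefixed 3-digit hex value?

s_0 = plaintext = 0x39A
s_1 = Round(s_0, k_0) = 0xA70
s_2 = Round(s_1, k_1) = 0xD4E
s_3 = Round(s_2, k_2) = 0x1BB
s_4 = Round(s_3, k_3) = 0xC74
s_5 = Round(s_4, k_4) = 0xC2D

0x1BB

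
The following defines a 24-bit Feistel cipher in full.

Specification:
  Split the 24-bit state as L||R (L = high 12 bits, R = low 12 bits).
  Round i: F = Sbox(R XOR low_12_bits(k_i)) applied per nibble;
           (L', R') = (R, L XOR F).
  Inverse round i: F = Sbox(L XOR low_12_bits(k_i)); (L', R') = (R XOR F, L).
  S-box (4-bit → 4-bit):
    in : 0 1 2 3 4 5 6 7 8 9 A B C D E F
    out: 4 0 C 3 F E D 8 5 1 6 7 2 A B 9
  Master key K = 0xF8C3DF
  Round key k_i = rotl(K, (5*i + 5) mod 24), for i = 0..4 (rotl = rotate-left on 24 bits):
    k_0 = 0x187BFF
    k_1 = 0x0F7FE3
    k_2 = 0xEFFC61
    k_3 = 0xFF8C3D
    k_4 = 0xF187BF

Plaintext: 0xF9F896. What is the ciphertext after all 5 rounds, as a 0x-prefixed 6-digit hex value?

0xE2D548

s_0 = plaintext = 0xF9F896
s_1 = Round(s_0, k_0) = 0x896C4E
s_2 = Round(s_1, k_1) = 0xC4EBFC
s_3 = Round(s_2, k_2) = 0xBFC454
s_4 = Round(s_3, k_3) = 0x454E2D
s_5 = Round(s_4, k_4) = 0xE2D548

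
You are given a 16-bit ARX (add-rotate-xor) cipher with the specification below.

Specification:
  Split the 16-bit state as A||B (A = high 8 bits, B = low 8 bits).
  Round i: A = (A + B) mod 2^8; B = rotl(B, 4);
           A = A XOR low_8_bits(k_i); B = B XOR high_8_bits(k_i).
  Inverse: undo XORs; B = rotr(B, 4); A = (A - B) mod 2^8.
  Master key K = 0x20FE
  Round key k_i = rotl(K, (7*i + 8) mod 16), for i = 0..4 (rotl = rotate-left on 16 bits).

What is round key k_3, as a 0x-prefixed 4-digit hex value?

0xC41F

K = 0x20FE
k_0 = rotl(K, (7*0+8) mod 16) = rotl(K, 8) = 0xFE20
k_1 = rotl(K, (7*1+8) mod 16) = rotl(K, 15) = 0x107F
k_2 = rotl(K, (7*2+8) mod 16) = rotl(K, 6) = 0x3F88
k_3 = rotl(K, (7*3+8) mod 16) = rotl(K, 13) = 0xC41F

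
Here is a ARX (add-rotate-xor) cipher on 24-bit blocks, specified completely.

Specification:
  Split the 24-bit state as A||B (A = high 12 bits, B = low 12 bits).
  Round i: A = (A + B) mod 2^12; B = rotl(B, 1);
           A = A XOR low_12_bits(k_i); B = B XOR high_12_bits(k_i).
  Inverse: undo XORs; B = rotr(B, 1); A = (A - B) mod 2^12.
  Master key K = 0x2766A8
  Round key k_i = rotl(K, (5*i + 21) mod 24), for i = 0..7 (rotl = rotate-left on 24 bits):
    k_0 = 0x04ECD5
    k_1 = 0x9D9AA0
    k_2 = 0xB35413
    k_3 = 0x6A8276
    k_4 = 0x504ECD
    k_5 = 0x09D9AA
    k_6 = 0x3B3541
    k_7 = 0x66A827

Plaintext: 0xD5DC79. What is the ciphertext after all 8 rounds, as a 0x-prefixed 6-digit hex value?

0x86BFC8

s_0 = plaintext = 0xD5DC79
s_1 = Round(s_0, k_0) = 0x5038BD
s_2 = Round(s_1, k_1) = 0x7608A2
s_3 = Round(s_2, k_2) = 0x411A70
s_4 = Round(s_3, k_3) = 0xCF7249
s_5 = Round(s_4, k_4) = 0x18D196
s_6 = Round(s_5, k_5) = 0xA893B1
s_7 = Round(s_6, k_6) = 0xB7B4D1
s_8 = Round(s_7, k_7) = 0x86BFC8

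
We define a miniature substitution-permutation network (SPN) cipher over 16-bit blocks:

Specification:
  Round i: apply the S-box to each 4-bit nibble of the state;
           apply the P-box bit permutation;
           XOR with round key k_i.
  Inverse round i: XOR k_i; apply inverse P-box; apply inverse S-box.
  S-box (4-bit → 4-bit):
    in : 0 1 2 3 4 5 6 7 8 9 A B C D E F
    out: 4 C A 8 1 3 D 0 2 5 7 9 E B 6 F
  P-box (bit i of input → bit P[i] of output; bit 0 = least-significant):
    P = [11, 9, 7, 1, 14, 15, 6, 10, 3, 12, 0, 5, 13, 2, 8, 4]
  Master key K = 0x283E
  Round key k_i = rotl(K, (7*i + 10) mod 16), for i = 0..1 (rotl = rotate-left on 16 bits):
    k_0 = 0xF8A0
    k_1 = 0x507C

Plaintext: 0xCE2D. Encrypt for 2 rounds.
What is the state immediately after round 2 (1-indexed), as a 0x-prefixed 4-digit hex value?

s_0 = plaintext = 0xCE2D
s_1 = Round(s_0, k_0) = 0x67B7
s_2 = Round(s_1, k_1) = 0x356C

0x356C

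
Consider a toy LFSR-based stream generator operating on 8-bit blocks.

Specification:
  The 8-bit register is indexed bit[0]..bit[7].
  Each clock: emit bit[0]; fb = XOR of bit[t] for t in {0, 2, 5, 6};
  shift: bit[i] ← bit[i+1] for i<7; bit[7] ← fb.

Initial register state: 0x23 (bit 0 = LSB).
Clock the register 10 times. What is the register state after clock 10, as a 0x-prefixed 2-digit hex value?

0xBC

reg_0 = 0x23
clock 1: out=1, reg = 0x11
clock 2: out=1, reg = 0x88
clock 3: out=0, reg = 0x44
clock 4: out=0, reg = 0x22
clock 5: out=0, reg = 0x91
clock 6: out=1, reg = 0xC8
clock 7: out=0, reg = 0xE4
clock 8: out=0, reg = 0xF2
clock 9: out=0, reg = 0x79
clock 10: out=1, reg = 0xBC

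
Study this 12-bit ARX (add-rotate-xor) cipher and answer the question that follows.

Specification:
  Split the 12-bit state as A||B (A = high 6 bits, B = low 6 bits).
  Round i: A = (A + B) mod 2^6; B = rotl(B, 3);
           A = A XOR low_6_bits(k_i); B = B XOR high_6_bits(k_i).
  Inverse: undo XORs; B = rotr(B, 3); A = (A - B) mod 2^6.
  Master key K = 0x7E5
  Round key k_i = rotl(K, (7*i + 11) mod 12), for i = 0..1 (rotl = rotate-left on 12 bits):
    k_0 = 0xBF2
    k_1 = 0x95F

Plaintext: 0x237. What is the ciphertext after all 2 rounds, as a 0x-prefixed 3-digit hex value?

0x06F

s_0 = plaintext = 0x237
s_1 = Round(s_0, k_0) = 0x351
s_2 = Round(s_1, k_1) = 0x06F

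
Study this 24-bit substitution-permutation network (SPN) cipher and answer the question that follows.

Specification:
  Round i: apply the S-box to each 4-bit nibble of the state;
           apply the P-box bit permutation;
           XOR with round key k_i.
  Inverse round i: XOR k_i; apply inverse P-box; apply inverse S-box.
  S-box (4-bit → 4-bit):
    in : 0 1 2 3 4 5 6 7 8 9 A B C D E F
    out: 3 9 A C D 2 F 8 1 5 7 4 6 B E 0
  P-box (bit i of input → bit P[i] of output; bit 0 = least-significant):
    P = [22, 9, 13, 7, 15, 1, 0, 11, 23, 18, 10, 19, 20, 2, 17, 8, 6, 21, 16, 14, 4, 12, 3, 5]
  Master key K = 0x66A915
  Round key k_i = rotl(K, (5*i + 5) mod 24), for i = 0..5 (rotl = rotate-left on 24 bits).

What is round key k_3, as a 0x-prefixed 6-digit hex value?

K = 0x66A915
k_0 = rotl(K, (5*0+5) mod 24) = rotl(K, 5) = 0xD522AC
k_1 = rotl(K, (5*1+5) mod 24) = rotl(K, 10) = 0xA4559A
k_2 = rotl(K, (5*2+5) mod 24) = rotl(K, 15) = 0x8AB354
k_3 = rotl(K, (5*3+5) mod 24) = rotl(K, 20) = 0x566A91

0x566A91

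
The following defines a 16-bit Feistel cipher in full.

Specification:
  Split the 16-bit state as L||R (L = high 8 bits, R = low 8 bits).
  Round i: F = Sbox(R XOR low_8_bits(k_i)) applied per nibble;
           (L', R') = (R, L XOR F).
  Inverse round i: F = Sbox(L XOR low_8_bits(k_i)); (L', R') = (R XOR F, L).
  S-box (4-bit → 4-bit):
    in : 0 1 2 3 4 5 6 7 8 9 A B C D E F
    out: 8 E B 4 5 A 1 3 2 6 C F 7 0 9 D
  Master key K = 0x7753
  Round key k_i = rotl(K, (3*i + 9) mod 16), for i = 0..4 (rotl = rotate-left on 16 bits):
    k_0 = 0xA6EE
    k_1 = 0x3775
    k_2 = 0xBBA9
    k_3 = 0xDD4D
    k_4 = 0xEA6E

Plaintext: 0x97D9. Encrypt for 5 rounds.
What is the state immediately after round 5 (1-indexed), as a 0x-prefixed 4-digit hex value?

s_0 = plaintext = 0x97D9
s_1 = Round(s_0, k_0) = 0xD9D4
s_2 = Round(s_1, k_1) = 0xD417
s_3 = Round(s_2, k_2) = 0x172D
s_4 = Round(s_3, k_3) = 0x2D0F
s_5 = Round(s_4, k_4) = 0x0F33

0x0F33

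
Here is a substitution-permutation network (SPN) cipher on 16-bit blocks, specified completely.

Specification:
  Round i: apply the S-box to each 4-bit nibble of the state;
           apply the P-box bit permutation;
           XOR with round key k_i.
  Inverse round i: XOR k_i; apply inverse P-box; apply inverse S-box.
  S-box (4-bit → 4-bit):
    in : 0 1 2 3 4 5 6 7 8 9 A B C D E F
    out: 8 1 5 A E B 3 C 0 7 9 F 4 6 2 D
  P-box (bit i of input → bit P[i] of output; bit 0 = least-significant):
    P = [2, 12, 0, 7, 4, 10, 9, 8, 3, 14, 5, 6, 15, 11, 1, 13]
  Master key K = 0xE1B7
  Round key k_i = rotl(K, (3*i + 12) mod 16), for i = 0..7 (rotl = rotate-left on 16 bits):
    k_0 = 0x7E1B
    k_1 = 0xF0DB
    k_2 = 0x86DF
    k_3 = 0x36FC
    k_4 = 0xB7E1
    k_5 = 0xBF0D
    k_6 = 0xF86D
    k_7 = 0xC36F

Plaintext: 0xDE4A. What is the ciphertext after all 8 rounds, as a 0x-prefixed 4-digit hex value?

s_0 = plaintext = 0xDE4A
s_1 = Round(s_0, k_0) = 0x319D
s_2 = Round(s_1, k_1) = 0xCEC2
s_3 = Round(s_2, k_2) = 0xC4D8
s_4 = Round(s_3, k_3) = 0x709E
s_5 = Round(s_4, k_4) = 0x81B3
s_6 = Round(s_5, k_5) = 0xA895
s_7 = Round(s_6, k_6) = 0x4EF9
s_8 = Round(s_7, k_7) = 0xB878

0xB878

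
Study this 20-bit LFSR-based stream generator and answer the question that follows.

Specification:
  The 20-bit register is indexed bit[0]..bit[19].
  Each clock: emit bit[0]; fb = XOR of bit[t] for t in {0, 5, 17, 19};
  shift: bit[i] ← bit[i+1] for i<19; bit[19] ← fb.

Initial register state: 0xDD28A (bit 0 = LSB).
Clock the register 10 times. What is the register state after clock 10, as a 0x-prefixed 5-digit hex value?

0x97F74

reg_0 = 0xDD28A
clock 1: out=0, reg = 0xEE945
clock 2: out=1, reg = 0xF74A2
clock 3: out=0, reg = 0xFBA51
clock 4: out=1, reg = 0xFDD28
clock 5: out=0, reg = 0xFEE94
clock 6: out=0, reg = 0x7F74A
clock 7: out=0, reg = 0xBFBA5
clock 8: out=1, reg = 0x5FDD2
clock 9: out=0, reg = 0x2FEE9
clock 10: out=1, reg = 0x97F74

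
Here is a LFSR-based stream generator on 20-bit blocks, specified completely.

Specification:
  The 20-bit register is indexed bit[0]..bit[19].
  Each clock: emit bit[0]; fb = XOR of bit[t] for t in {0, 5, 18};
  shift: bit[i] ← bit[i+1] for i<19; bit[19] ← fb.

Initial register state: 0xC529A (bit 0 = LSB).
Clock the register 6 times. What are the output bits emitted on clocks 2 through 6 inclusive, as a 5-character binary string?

10110

reg_0 = 0xC529A
clock 1: out=0, reg = 0xE294D
clock 2: out=1, reg = 0x714A6
clock 3: out=0, reg = 0x38A53
clock 4: out=1, reg = 0x9C529
clock 5: out=1, reg = 0x4E294
clock 6: out=0, reg = 0xA714A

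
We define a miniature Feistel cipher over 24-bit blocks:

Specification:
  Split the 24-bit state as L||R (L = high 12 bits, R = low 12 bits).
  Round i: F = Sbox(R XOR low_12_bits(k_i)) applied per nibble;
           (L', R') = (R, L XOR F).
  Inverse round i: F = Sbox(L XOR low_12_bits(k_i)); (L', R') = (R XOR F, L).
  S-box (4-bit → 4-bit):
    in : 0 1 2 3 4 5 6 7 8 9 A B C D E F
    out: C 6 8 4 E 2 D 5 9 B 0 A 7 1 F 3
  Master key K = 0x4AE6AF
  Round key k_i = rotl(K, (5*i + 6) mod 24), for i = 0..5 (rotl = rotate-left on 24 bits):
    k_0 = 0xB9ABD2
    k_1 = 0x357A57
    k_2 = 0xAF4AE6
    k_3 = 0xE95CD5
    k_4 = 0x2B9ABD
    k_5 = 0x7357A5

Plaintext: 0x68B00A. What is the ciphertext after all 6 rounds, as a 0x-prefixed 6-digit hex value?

s_0 = plaintext = 0x68B00A
s_1 = Round(s_0, k_0) = 0x00AC92
s_2 = Round(s_1, k_1) = 0xC92D78
s_3 = Round(s_2, k_2) = 0xD7892D
s_4 = Round(s_3, k_3) = 0x92DF41
s_5 = Round(s_4, k_4) = 0xF41B1A
s_6 = Round(s_5, k_5) = 0xB1A8E2

0xB1A8E2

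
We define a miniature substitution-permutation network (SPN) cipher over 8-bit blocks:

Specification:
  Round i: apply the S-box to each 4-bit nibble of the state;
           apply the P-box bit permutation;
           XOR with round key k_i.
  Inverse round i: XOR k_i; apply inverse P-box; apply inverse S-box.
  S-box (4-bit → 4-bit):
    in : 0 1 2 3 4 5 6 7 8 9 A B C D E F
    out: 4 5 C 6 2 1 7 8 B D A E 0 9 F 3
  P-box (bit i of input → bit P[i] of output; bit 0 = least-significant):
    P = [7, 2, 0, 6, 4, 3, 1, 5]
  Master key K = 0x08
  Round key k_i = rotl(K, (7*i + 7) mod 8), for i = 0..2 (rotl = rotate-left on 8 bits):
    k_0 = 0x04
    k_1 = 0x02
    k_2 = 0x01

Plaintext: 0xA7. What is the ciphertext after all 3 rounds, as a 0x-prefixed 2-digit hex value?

0xD7

s_0 = plaintext = 0xA7
s_1 = Round(s_0, k_0) = 0x6C
s_2 = Round(s_1, k_1) = 0x18
s_3 = Round(s_2, k_2) = 0xD7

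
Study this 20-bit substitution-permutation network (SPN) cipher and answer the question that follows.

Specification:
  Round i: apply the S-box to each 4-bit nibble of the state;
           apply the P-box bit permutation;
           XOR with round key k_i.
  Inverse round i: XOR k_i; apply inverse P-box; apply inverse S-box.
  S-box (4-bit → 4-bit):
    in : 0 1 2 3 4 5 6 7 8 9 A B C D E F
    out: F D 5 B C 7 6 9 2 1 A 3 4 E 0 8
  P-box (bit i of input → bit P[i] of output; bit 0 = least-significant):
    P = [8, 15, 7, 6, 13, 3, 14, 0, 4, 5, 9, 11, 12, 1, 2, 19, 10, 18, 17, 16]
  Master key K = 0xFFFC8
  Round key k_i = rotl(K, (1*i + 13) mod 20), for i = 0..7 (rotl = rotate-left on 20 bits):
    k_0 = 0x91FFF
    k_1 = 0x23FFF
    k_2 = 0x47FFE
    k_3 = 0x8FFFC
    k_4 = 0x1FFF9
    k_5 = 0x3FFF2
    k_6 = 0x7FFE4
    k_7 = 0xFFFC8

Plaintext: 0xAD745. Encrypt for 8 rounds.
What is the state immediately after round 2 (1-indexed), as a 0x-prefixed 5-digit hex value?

0x9FDD1

s_0 = plaintext = 0xAD745
s_1 = Round(s_0, k_0) = 0x4D668
s_2 = Round(s_1, k_1) = 0x9FDD1
s_3 = Round(s_2, k_2) = 0xC3017
s_4 = Round(s_3, k_3) = 0x2848F
s_5 = Round(s_4, k_4) = 0x3F1B3
s_6 = Round(s_5, k_5) = 0xE50AA
s_7 = Round(s_6, k_6) = 0x7659B
s_8 = Round(s_7, k_7) = 0xE58FE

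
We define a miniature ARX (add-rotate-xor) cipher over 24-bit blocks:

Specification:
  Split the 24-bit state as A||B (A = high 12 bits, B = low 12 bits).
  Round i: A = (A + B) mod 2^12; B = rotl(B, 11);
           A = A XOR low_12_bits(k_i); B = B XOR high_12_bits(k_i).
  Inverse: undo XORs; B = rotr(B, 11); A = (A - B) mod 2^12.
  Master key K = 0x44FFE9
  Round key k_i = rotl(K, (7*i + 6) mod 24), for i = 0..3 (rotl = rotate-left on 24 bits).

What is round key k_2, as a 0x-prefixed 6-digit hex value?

0x944FFE

K = 0x44FFE9
k_0 = rotl(K, (7*0+6) mod 24) = rotl(K, 6) = 0x3FFA51
k_1 = rotl(K, (7*1+6) mod 24) = rotl(K, 13) = 0xFD289F
k_2 = rotl(K, (7*2+6) mod 24) = rotl(K, 20) = 0x944FFE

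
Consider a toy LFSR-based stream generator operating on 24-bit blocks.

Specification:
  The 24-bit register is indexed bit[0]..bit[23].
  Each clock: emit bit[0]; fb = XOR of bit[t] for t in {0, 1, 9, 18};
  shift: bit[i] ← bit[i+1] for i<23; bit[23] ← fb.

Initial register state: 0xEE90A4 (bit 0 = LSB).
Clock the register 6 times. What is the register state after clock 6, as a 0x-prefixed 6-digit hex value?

reg_0 = 0xEE90A4
clock 1: out=0, reg = 0xF74852
clock 2: out=0, reg = 0x7BA429
clock 3: out=1, reg = 0xBDD214
clock 4: out=0, reg = 0x5EE90A
clock 5: out=0, reg = 0x2F7485
clock 6: out=1, reg = 0x17BA42

0x17BA42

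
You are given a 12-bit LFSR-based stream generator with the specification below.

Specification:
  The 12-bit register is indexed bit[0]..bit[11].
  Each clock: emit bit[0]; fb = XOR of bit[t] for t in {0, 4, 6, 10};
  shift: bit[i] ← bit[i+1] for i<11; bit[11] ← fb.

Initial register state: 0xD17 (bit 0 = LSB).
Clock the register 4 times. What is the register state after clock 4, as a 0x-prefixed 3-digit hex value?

reg_0 = 0xD17
clock 1: out=1, reg = 0xE8B
clock 2: out=1, reg = 0x745
clock 3: out=1, reg = 0xBA2
clock 4: out=0, reg = 0x5D1

0x5D1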